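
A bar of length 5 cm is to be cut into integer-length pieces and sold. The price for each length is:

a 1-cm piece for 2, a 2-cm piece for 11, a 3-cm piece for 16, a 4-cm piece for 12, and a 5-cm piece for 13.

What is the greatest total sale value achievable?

Let R[k] be the best obtainable value from length k. For each k, try every first piece i and keep the best of price[i] + R[k−i].
R[1] = 2
R[2] = 11
R[3] = 16
R[4] = 22  (first piece 2, then R[2]=11)
R[5] = 27  (first piece 2, then R[3]=16)
One optimal cutting: 3 + 2 → 16 + 11 = 27.

27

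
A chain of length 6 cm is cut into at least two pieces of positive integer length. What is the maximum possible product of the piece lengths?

9

Let f[k] be the best product for length k (with at least one cut). For each first piece i, the rest contributes max(k−i, f[k−i]).
f[2] = 1*max(1,0) = 1*1 = 1
f[3] = max(1*2, 2*1) = 2
f[4] = max(1*3, 2*2, 3*1) = 4
f[5] = max(1*4, 2*3, 3*2, 4*1) = 6
f[6] = max(1*6, 2*4, 3*3, 4*2, 5*1) = 9
One optimal split: 3 + 3; product 3*3 = 9.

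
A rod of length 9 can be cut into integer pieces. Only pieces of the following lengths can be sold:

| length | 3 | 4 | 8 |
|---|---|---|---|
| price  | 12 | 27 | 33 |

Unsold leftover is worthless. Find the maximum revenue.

54

Consider every possible first cut. r[k] is the best of p[i]+r[k−i] over all sellable i≤k.
r[1] = 0
r[2] = 0
r[3] = 12
r[4] = max(12+0, 27+0) = 27
r[5] = max(12+0, 27+0) = 27
r[6] = max(12+12, 27+0) = 27
r[7] = max(12+27, 27+12) = 39
r[8] = max(12+27, 27+27, 33+0) = 54
r[9] = max(12+27, 27+27, 33+0) = 54
One optimal cutting: pieces 4 + 4 with 1 meter of scrap → €54.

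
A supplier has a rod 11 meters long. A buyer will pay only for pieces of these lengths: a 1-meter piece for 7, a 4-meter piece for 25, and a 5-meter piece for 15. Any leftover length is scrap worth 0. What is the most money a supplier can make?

Build best[k] bottom-up: best[k] = max over allowed piece i of (p[i] + best[k−i]).
best[1] = 7
best[2] = 14  (first piece 1, then best[1]=7)
best[3] = 21  (first piece 1, then best[2]=14)
best[4] = max(7+21, 25+0) = 28
best[5] = max(7+28, 25+7, 15+0) = 35
best[6] = max(7+35, 25+14, 15+7) = 42
best[7] = max(7+42, 25+21, 15+14) = 49
best[8] = max(7+49, 25+28, 15+21) = 56
best[9] = max(7+56, 25+35, 15+28) = 63
best[10] = max(7+63, 25+42, 15+35) = 70
best[11] = max(7+70, 25+49, 15+42) = 77
One optimal cutting: 1 + 1 + 1 + 1 + 1 + 1 + 1 + 1 + 1 + 1 + 1 → 77.

77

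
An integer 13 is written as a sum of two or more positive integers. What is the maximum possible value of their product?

Fill P[k] for k=2..13: at each k try every first piece i and multiply by the better of (k−i) uncut or P[k−i].
P[2] = 1×max(1,0) = 1×1 = 1
P[3] = max(1×2, 2×1) = 2
P[4] = max(1×3, 2×2, 3×1) = 4
P[5] = max(1×4, 2×3, 3×2, 4×1) = 6
P[6] = max(1×6, 2×4, 3×3, 4×2, 5×1) = 9
P[7] = max(1×9, 2×6, 3×4, 4×3, 5×2, 6×1) = 12
P[8] = max(1×12, 2×9, 3×6, …, 6×2, 7×1) = 18
P[9] = max(1×18, 2×12, 3×9, …, 7×2, 8×1) = 27
P[10] = max(1×27, 2×18, 3×12, …, 8×2, 9×1) = 36
P[11] = max(1×36, 2×27, 3×18, …, 9×2, 10×1) = 54
P[12] = max(1×54, 2×36, 3×27, …, 10×2, 11×1) = 81
P[13] = max(1×81, 2×54, 3×36, …, 11×2, 12×1) = 108
One optimal split: 3 + 3 + 3 + 2 + 2; product 3×3×3×2×2 = 108.

108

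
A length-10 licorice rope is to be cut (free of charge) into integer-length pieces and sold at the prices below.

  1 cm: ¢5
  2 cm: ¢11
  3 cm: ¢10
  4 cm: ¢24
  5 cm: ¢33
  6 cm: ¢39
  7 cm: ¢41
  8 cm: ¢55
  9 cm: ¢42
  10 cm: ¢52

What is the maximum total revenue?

66

Consider every possible first cut. best[k] is the best of p[i]+best[k−i] over all sellable i≤k.
best[1] = 5
best[2] = max(5+5, 11+0) = 11
best[3] = max(5+11, 11+5, 10+0) = 16
best[4] = max(5+16, 11+11, 10+5, 24+0) = 24
best[5] = max(5+24, 11+16, 10+11, 24+5, 33+0) = 33
best[6] = max(5+33, 11+24, 10+16, 24+11, 33+5, 39+0) = 39
best[7] = max(5+39, 11+33, 10+24, …, 39+5, 41+0) = 44
best[8] = max(5+44, 11+39, 10+33, …, 41+5, 55+0) = 55
best[9] = max(5+55, 11+44, 10+39, …, 55+5, 42+0) = 60
best[10] = max(5+60, 11+55, 10+44, …, 42+5, 52+0) = 66
One optimal cutting: 8 + 2 → ¢55 + ¢11 = ¢66.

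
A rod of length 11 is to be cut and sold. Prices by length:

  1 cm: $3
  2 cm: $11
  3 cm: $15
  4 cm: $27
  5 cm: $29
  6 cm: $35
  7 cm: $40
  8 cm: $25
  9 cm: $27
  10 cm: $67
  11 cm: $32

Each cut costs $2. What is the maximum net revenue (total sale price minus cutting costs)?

Build v[k] bottom-up: v[k] = max over allowed piece i of (p[i] + v[k−i]) − 2 per cut.
v[1] = 3
v[2] = 11
v[3] = 15
v[4] = 27
v[5] = 29
v[6] = 36  (first piece 2, then v[4]=27)
v[7] = 40  (first piece 3, then v[4]=27)
v[8] = 52  (first piece 4, then v[4]=27)
v[9] = 54  (first piece 4, then v[5]=29)
v[10] = 67
v[11] = 68  (first piece 1, then v[10]=67)
One optimal plan: pieces 10 + 1 (1 cut) → $70 − $2 = $68.

68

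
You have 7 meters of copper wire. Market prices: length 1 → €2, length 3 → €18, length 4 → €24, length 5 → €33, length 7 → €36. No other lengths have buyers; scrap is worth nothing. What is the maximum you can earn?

42

Let f[k] be the best obtainable value from length k. For each k, try every first piece i and keep the best of price[i] + f[k−i].
f[1] = 2
f[2] = 4  (first piece 1, then f[1]=2)
f[3] = 18
f[4] = 24
f[5] = 33
f[6] = 36  (first piece 3, then f[3]=18)
f[7] = 42  (first piece 3, then f[4]=24)
One optimal cutting: 4 + 3 → €42.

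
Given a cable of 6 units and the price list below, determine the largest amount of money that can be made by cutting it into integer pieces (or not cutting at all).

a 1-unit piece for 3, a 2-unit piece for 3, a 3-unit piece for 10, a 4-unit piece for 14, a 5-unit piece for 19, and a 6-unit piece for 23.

23

Consider every possible first cut. R[k] is the best of p[i]+R[k−i] over all sellable i≤k.
R[1] = 3
R[2] = max(3+3, 3+0) = 6
R[3] = max(3+6, 3+3, 10+0) = 10
R[4] = max(3+10, 3+6, 10+3, 14+0) = 14
R[5] = max(3+14, 3+10, 10+6, 14+3, 19+0) = 19
R[6] = max(3+19, 3+14, 10+10, 14+6, 19+3, 23+0) = 23
Best is to sell the whole 6-unit piece uncut for 23.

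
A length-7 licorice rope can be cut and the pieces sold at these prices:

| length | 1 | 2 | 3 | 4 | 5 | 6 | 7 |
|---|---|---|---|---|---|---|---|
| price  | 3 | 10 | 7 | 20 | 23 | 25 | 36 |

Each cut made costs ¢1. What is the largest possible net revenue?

36

Consider every possible first cut. v[k] is the best of p[i]+v[k−i] over all sellable i≤k, charging 1 whenever i<k.
v[1] = 3
v[2] = max(3+3-1, 10+0) = 10
v[3] = max(3+10-1, 10+3-1, 7+0) = 12
v[4] = max(3+12-1, 10+10-1, 7+3-1, 20+0) = 20
v[5] = max(3+20-1, 10+12-1, 7+10-1, 20+3-1, 23+0) = 23
v[6] = max(3+23-1, 10+20-1, 7+12-1, 20+10-1, 23+3-1, 25+0) = 29
v[7] = max(3+29-1, 10+23-1, 7+20-1, …, 25+3-1, 36+0) = 36
Best is to make no cuts and sell whole for ¢36.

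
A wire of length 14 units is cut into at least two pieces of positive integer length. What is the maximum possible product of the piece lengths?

162

Define g[k] = max over 1≤i<k of i · max(k−i, g[k−i]); the inner max lets the remainder stay uncut if that's better.
g[2] = 1*max(1,0) = 1*1 = 1
g[3] = max(1*2, 2*1) = 2
g[4] = max(1*3, 2*2, 3*1) = 4
g[5] = max(1*4, 2*3, 3*2, 4*1) = 6
g[6] = max(1*6, 2*4, 3*3, 4*2, 5*1) = 9
g[7] = max(1*9, 2*6, 3*4, 4*3, 5*2, 6*1) = 12
g[8] = max(1*12, 2*9, 3*6, …, 6*2, 7*1) = 18
g[9] = max(1*18, 2*12, 3*9, …, 7*2, 8*1) = 27
g[10] = max(1*27, 2*18, 3*12, …, 8*2, 9*1) = 36
g[11] = max(1*36, 2*27, 3*18, …, 9*2, 10*1) = 54
g[12] = max(1*54, 2*36, 3*27, …, 10*2, 11*1) = 81
g[13] = max(1*81, 2*54, 3*36, …, 11*2, 12*1) = 108
g[14] = max(1*108, 2*81, 3*54, …, 12*2, 13*1) = 162
One optimal split: 3 + 3 + 3 + 3 + 2; product 3*3*3*3*2 = 162.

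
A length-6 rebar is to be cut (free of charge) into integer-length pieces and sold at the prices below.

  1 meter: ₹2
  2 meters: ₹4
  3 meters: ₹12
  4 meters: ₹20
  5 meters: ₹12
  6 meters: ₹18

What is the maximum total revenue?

24

Let R[k] be the best obtainable value from length k. For each k, try every first piece i and keep the best of price[i] + R[k−i].
R[1] = 2
R[2] = max(2+2, 4+0) = 4
R[3] = max(2+4, 4+2, 12+0) = 12
R[4] = max(2+12, 4+4, 12+2, 20+0) = 20
R[5] = max(2+20, 4+12, 12+4, 20+2, 12+0) = 22
R[6] = max(2+22, 4+20, 12+12, 20+4, 12+2, 18+0) = 24
One optimal cutting: 4 + 1 + 1 → ₹20 + ₹2 + ₹2 = ₹24.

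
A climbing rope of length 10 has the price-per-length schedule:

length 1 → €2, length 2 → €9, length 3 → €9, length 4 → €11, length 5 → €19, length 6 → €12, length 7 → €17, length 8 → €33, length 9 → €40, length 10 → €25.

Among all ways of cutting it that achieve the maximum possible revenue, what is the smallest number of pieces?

Consider every possible first cut. r[k] is the best of p[i]+r[k−i] over all sellable i≤k.
r[1] = 2
r[2] = 9
r[3] = 11  (first piece 1, then r[2]=9)
r[4] = 18  (first piece 2, then r[2]=9)
r[5] = 20  (first piece 1, then r[4]=18)
r[6] = 27  (first piece 2, then r[4]=18)
r[7] = 29  (first piece 1, then r[6]=27)
r[8] = 36  (first piece 2, then r[6]=27)
r[9] = 40
r[10] = 45  (first piece 2, then r[8]=36)
Maximum revenue is €45.
Now minimize piece count subject to staying optimal: for each k, pieces[k] = 1 + min over i with p[i]+r[k−i]=r[k] of pieces[k−i].
pieces[7] = 4
pieces[8] = 4
pieces[9] = 1
pieces[10] = 5

5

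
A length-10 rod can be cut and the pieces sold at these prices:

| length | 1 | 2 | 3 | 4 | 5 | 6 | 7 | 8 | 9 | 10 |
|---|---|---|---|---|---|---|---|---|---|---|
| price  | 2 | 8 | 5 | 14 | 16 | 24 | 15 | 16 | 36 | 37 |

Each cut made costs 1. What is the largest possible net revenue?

38

Let net[k] be the best obtainable value from length k. For each k, try every first piece i and keep the best of price[i] + net[k−i] minus the 1 cut fee when i<k.
net[1] = 2
net[2] = max(2+2-1, 8+0) = 8
net[3] = max(2+8-1, 8+2-1, 5+0) = 9
net[4] = max(2+9-1, 8+8-1, 5+2-1, 14+0) = 15
net[5] = max(2+15-1, 8+9-1, 5+8-1, 14+2-1, 16+0) = 16
net[6] = max(2+16-1, 8+15-1, 5+9-1, 14+8-1, 16+2-1, 24+0) = 24
net[7] = max(2+24-1, 8+16-1, 5+15-1, …, 24+2-1, 15+0) = 25
net[8] = max(2+25-1, 8+24-1, 5+16-1, …, 15+2-1, 16+0) = 31
net[9] = max(2+31-1, 8+25-1, 5+24-1, …, 16+2-1, 36+0) = 36
net[10] = max(2+36-1, 8+31-1, 5+25-1, …, 36+2-1, 37+0) = 38
One optimal plan: pieces 6 + 2 + 2 (2 cuts) → 40 − 2 = 38.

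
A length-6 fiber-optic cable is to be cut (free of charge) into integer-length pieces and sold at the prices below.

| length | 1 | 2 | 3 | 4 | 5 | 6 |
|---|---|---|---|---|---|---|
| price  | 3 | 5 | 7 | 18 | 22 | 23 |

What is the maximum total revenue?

25

Let v[k] be the best obtainable value from length k. For each k, try every first piece i and keep the best of price[i] + v[k−i].
v[1] = 3
v[2] = 6  (first piece 1, then v[1]=3)
v[3] = 9  (first piece 1, then v[2]=6)
v[4] = 18
v[5] = 22
v[6] = 25  (first piece 1, then v[5]=22)
One optimal cutting: 5 + 1 → $22 + $3 = $25.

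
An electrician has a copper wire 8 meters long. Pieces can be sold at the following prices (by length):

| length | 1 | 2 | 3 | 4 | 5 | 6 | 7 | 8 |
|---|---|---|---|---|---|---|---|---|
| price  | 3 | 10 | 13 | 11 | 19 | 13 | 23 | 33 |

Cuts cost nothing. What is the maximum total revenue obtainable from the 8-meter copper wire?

Build v[k] bottom-up: v[k] = max over allowed piece i of (p[i] + v[k−i]).
v[1] = 3
v[2] = max(3+3, 10+0) = 10
v[3] = max(3+10, 10+3, 13+0) = 13
v[4] = max(3+13, 10+10, 13+3, 11+0) = 20
v[5] = max(3+20, 10+13, 13+10, 11+3, 19+0) = 23
v[6] = max(3+23, 10+20, 13+13, 11+10, 19+3, 13+0) = 30
v[7] = max(3+30, 10+23, 13+20, …, 13+3, 23+0) = 33
v[8] = max(3+33, 10+30, 13+23, …, 23+3, 33+0) = 40
One optimal cutting: 2 + 2 + 2 + 2 → €10 + €10 + €10 + €10 = €40.

40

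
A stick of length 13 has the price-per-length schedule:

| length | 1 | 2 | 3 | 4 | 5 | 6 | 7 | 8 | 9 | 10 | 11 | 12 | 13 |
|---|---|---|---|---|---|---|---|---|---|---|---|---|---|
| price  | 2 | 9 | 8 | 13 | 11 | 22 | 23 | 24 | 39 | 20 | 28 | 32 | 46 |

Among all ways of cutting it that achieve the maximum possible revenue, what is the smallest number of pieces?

3

Build r[k] bottom-up: r[k] = max over allowed piece i of (p[i] + r[k−i]).
r[1] = 2
r[2] = 9
r[3] = 11  (first piece 1, then r[2]=9)
r[4] = 18  (first piece 2, then r[2]=9)
r[5] = 20  (first piece 1, then r[4]=18)
r[6] = 27  (first piece 2, then r[4]=18)
r[7] = 29  (first piece 1, then r[6]=27)
r[8] = 36  (first piece 2, then r[6]=27)
r[9] = 39
r[10] = 45  (first piece 2, then r[8]=36)
r[11] = 48  (first piece 2, then r[9]=39)
r[12] = 54  (first piece 2, then r[10]=45)
r[13] = 57  (first piece 2, then r[11]=48)
Maximum revenue is €57.
Now minimize piece count subject to staying optimal: for each k, pieces[k] = 1 + min over i with p[i]+r[k−i]=r[k] of pieces[k−i].
pieces[10] = 5
pieces[11] = 2
pieces[12] = 6
pieces[13] = 3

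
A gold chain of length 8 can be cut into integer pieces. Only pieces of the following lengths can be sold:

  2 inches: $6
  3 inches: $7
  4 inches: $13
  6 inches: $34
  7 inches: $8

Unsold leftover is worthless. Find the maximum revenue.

40

Let best[k] be the best obtainable value from length k. For each k, try every first piece i and keep the best of price[i] + best[k−i].
best[1] = 0
best[2] = 6
best[3] = 7
best[4] = 13
best[5] = 13
best[6] = 34
best[7] = 34
best[8] = 40  (first piece 2, then best[6]=34)
One optimal cutting: 6 + 2 → $40.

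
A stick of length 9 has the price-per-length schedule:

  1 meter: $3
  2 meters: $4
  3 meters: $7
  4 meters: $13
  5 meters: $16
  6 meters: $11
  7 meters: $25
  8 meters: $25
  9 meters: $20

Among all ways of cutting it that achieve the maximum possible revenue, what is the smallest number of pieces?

Build r[k] bottom-up: r[k] = max over allowed piece i of (p[i] + r[k−i]).
r[1] = 3
r[2] = max(3+3, 4+0) = 6
r[3] = max(3+6, 4+3, 7+0) = 9
r[4] = max(3+9, 4+6, 7+3, 13+0) = 13
r[5] = max(3+13, 4+9, 7+6, 13+3, 16+0) = 16
r[6] = max(3+16, 4+13, 7+9, 13+6, 16+3, 11+0) = 19
r[7] = max(3+19, 4+16, 7+13, …, 11+3, 25+0) = 25
r[8] = max(3+25, 4+19, 7+16, …, 25+3, 25+0) = 28
r[9] = max(3+28, 4+25, 7+19, …, 25+3, 20+0) = 31
Maximum revenue is $31.
Now minimize piece count subject to staying optimal: for each k, pieces[k] = 1 + min over i with p[i]+r[k−i]=r[k] of pieces[k−i].
pieces[6] = 2
pieces[7] = 1
pieces[8] = 2
pieces[9] = 3

3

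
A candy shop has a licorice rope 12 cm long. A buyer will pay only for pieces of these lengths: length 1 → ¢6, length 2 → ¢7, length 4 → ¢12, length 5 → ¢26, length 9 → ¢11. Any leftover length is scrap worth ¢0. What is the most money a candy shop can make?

72

Let f[k] be the best obtainable value from length k. For each k, try every first piece i and keep the best of price[i] + f[k−i].
f[1] = 6
f[2] = 12  (first piece 1, then f[1]=6)
f[3] = 18  (first piece 1, then f[2]=12)
f[4] = 24  (first piece 1, then f[3]=18)
f[5] = 30  (first piece 1, then f[4]=24)
f[6] = 36  (first piece 1, then f[5]=30)
f[7] = 42  (first piece 1, then f[6]=36)
f[8] = 48  (first piece 1, then f[7]=42)
f[9] = 54  (first piece 1, then f[8]=48)
f[10] = 60  (first piece 1, then f[9]=54)
f[11] = 66  (first piece 1, then f[10]=60)
f[12] = 72  (first piece 1, then f[11]=66)
One optimal cutting: 1 + 1 + 1 + 1 + 1 + 1 + 1 + 1 + 1 + 1 + 1 + 1 → ¢72.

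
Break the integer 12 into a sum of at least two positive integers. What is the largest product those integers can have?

81

Define g[k] = max over 1≤i<k of i · max(k−i, g[k−i]); the inner max lets the remainder stay uncut if that's better.
g[2] = 1*max(1,0) = 1*1 = 1
g[3] = max(1*2, 2*1) = 2
g[4] = max(1*3, 2*2, 3*1) = 4
g[5] = max(1*4, 2*3, 3*2, 4*1) = 6
g[6] = max(1*6, 2*4, 3*3, 4*2, 5*1) = 9
g[7] = max(1*9, 2*6, 3*4, 4*3, 5*2, 6*1) = 12
g[8] = max(1*12, 2*9, 3*6, …, 6*2, 7*1) = 18
g[9] = max(1*18, 2*12, 3*9, …, 7*2, 8*1) = 27
g[10] = max(1*27, 2*18, 3*12, …, 8*2, 9*1) = 36
g[11] = max(1*36, 2*27, 3*18, …, 9*2, 10*1) = 54
g[12] = max(1*54, 2*36, 3*27, …, 10*2, 11*1) = 81
One optimal split: 3 + 3 + 3 + 3; product 3*3*3*3 = 81.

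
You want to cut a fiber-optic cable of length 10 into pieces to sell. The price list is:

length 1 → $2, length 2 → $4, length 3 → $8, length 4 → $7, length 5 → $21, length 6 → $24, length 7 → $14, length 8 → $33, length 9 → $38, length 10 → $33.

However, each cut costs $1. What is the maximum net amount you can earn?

Consider every possible first cut. v[k] is the best of p[i]+v[k−i] over all sellable i≤k, charging 1 whenever i<k.
v[1] = 2
v[2] = 4
v[3] = 8
v[4] = 9  (first piece 1, then v[3]=8)
v[5] = 21
v[6] = 24
v[7] = 25  (first piece 1, then v[6]=24)
v[8] = 33
v[9] = 38
v[10] = 41  (first piece 5, then v[5]=21)
One optimal plan: pieces 5 + 5 (1 cut) → $42 − $1 = $41.

41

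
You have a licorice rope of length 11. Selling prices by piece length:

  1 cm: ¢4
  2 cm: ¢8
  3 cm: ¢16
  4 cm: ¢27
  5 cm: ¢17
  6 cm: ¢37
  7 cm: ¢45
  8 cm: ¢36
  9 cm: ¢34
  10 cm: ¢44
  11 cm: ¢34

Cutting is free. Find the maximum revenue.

72

Build best[k] bottom-up: best[k] = max over allowed piece i of (p[i] + best[k−i]).
best[1] = 4
best[2] = 8  (first piece 1, then best[1]=4)
best[3] = 16
best[4] = 27
best[5] = 31  (first piece 1, then best[4]=27)
best[6] = 37
best[7] = 45
best[8] = 54  (first piece 4, then best[4]=27)
best[9] = 58  (first piece 1, then best[8]=54)
best[10] = 64  (first piece 4, then best[6]=37)
best[11] = 72  (first piece 4, then best[7]=45)
One optimal cutting: 7 + 4 → ¢45 + ¢27 = ¢72.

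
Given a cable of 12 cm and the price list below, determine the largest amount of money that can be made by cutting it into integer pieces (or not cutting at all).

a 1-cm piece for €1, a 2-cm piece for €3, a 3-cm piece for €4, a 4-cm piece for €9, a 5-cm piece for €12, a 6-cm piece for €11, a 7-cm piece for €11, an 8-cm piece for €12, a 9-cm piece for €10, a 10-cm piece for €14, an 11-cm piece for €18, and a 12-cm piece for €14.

27

Let v[k] be the best obtainable value from length k. For each k, try every first piece i and keep the best of price[i] + v[k−i].
v[1] = 1
v[2] = 3
v[3] = 4  (first piece 1, then v[2]=3)
v[4] = 9
v[5] = 12
v[6] = 13  (first piece 1, then v[5]=12)
v[7] = 15  (first piece 2, then v[5]=12)
v[8] = 18  (first piece 4, then v[4]=9)
v[9] = 21  (first piece 4, then v[5]=12)
v[10] = 24  (first piece 5, then v[5]=12)
v[11] = 25  (first piece 1, then v[10]=24)
v[12] = 27  (first piece 2, then v[10]=24)
One optimal cutting: 5 + 5 + 2 → €12 + €12 + €3 = €27.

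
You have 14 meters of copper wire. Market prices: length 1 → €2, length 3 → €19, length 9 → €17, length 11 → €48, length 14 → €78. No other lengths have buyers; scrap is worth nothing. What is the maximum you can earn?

80

Consider every possible first cut. best[k] is the best of p[i]+best[k−i] over all sellable i≤k.
best[1] = 2
best[2] = 4  (first piece 1, then best[1]=2)
best[3] = max(2+4, 19+0) = 19
best[4] = max(2+19, 19+2) = 21
best[5] = max(2+21, 19+4) = 23
best[6] = max(2+23, 19+19) = 38
best[7] = max(2+38, 19+21) = 40
best[8] = max(2+40, 19+23) = 42
best[9] = max(2+42, 19+38, 17+0) = 57
best[10] = max(2+57, 19+40, 17+2) = 59
best[11] = max(2+59, 19+42, 17+4, 48+0) = 61
best[12] = max(2+61, 19+57, 17+19, 48+2) = 76
best[13] = max(2+76, 19+59, 17+21, 48+4) = 78
best[14] = max(2+78, 19+61, 17+23, 48+19, 78+0) = 80
One optimal cutting: 3 + 3 + 3 + 3 + 1 + 1 → €80.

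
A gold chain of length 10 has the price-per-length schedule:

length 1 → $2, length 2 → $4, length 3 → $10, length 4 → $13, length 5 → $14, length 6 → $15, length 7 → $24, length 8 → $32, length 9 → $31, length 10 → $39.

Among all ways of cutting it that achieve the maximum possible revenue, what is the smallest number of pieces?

1

Build r[k] bottom-up: r[k] = max over allowed piece i of (p[i] + r[k−i]).
r[1] = 2
r[2] = 4  (first piece 1, then r[1]=2)
r[3] = 10
r[4] = 13
r[5] = 15  (first piece 1, then r[4]=13)
r[6] = 20  (first piece 3, then r[3]=10)
r[7] = 24
r[8] = 32
r[9] = 34  (first piece 1, then r[8]=32)
r[10] = 39
Maximum revenue is $39.
Now minimize piece count subject to staying optimal: for each k, pieces[k] = 1 + min over i with p[i]+r[k−i]=r[k] of pieces[k−i].
pieces[7] = 1
pieces[8] = 1
pieces[9] = 2
pieces[10] = 1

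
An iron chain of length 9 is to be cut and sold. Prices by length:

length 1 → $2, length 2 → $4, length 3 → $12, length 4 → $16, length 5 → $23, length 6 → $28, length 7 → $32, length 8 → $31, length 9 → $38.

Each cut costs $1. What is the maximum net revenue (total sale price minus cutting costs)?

Consider every possible first cut. net[k] is the best of p[i]+net[k−i] over all sellable i≤k, charging 1 whenever i<k.
net[1] = 2
net[2] = 4
net[3] = 12
net[4] = 16
net[5] = 23
net[6] = 28
net[7] = 32
net[8] = 34  (first piece 3, then net[5]=23)
net[9] = 39  (first piece 3, then net[6]=28)
One optimal plan: pieces 6 + 3 (1 cut) → $40 − $1 = $39.

39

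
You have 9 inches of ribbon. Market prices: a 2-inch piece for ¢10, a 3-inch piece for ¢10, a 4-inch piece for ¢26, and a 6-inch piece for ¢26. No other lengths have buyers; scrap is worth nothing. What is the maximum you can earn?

52

Consider every possible first cut. best[k] is the best of p[i]+best[k−i] over all sellable i≤k.
best[1] = 0
best[2] = 10
best[3] = max(10+0, 10+0) = 10
best[4] = max(10+10, 10+0, 26+0) = 26
best[5] = max(10+10, 10+10, 26+0) = 26
best[6] = max(10+26, 10+10, 26+10, 26+0) = 36
best[7] = max(10+26, 10+26, 26+10, 26+0) = 36
best[8] = max(10+36, 10+26, 26+26, 26+10) = 52
best[9] = max(10+36, 10+36, 26+26, 26+10) = 52
One optimal cutting: pieces 4 + 4 with 1 inch of scrap → ¢52.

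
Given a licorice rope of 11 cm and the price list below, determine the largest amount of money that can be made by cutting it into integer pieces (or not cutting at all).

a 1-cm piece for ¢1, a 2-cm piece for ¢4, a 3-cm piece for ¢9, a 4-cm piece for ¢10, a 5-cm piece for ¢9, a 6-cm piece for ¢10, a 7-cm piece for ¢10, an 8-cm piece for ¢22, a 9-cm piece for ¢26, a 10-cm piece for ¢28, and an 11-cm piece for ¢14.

31

Consider every possible first cut. r[k] is the best of p[i]+r[k−i] over all sellable i≤k.
r[1] = 1
r[2] = 4
r[3] = 9
r[4] = 10  (first piece 1, then r[3]=9)
r[5] = 13  (first piece 2, then r[3]=9)
r[6] = 18  (first piece 3, then r[3]=9)
r[7] = 19  (first piece 1, then r[6]=18)
r[8] = 22  (first piece 2, then r[6]=18)
r[9] = 27  (first piece 3, then r[6]=18)
r[10] = 28  (first piece 1, then r[9]=27)
r[11] = 31  (first piece 2, then r[9]=27)
One optimal cutting: 3 + 3 + 3 + 2 → ¢9 + ¢9 + ¢9 + ¢4 = ¢31.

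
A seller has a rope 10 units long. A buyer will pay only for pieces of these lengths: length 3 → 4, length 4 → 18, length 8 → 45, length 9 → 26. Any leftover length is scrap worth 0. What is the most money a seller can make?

Build f[k] bottom-up: f[k] = max over allowed piece i of (p[i] + f[k−i]).
f[1] = 0
f[2] = 0
f[3] = 4
f[4] = max(4+0, 18+0) = 18
f[5] = max(4+0, 18+0) = 18
f[6] = max(4+4, 18+0) = 18
f[7] = max(4+18, 18+4) = 22
f[8] = max(4+18, 18+18, 45+0) = 45
f[9] = max(4+18, 18+18, 45+0, 26+0) = 45
f[10] = max(4+22, 18+18, 45+0, 26+0) = 45
One optimal cutting: pieces 8 with 2 units of scrap → 45.

45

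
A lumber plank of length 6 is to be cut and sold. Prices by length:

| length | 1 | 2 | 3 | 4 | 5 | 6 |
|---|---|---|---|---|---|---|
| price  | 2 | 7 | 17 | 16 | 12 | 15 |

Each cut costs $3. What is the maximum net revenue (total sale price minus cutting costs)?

31

Consider every possible first cut. net[k] is the best of p[i]+net[k−i] over all sellable i≤k, charging 3 whenever i<k.
net[1] = 2
net[2] = 7
net[3] = 17
net[4] = 16  (first piece 1, then net[3]=17)
net[5] = 21  (first piece 2, then net[3]=17)
net[6] = 31  (first piece 3, then net[3]=17)
One optimal plan: pieces 3 + 3 (1 cut) → $34 − $3 = $31.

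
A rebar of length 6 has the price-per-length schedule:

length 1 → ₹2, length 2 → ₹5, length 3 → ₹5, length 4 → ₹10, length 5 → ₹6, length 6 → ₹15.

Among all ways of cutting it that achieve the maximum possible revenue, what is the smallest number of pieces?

Build r[k] bottom-up: r[k] = max over allowed piece i of (p[i] + r[k−i]).
r[1] = 2
r[2] = max(2+2, 5+0) = 5
r[3] = max(2+5, 5+2, 5+0) = 7
r[4] = max(2+7, 5+5, 5+2, 10+0) = 10
r[5] = max(2+10, 5+7, 5+5, 10+2, 6+0) = 12
r[6] = max(2+12, 5+10, 5+7, 10+5, 6+2, 15+0) = 15
Maximum revenue is ₹15.
Now minimize piece count subject to staying optimal: for each k, pieces[k] = 1 + min over i with p[i]+r[k−i]=r[k] of pieces[k−i].
pieces[3] = 2
pieces[4] = 1
pieces[5] = 2
pieces[6] = 1

1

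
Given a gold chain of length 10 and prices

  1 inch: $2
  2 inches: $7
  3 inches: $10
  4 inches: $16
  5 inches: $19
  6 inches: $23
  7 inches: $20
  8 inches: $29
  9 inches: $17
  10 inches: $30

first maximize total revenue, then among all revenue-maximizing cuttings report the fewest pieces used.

2

Consider every possible first cut. r[k] is the best of p[i]+r[k−i] over all sellable i≤k.
r[1] = 2
r[2] = max(2+2, 7+0) = 7
r[3] = max(2+7, 7+2, 10+0) = 10
r[4] = max(2+10, 7+7, 10+2, 16+0) = 16
r[5] = max(2+16, 7+10, 10+7, 16+2, 19+0) = 19
r[6] = max(2+19, 7+16, 10+10, 16+7, 19+2, 23+0) = 23
r[7] = max(2+23, 7+19, 10+16, …, 23+2, 20+0) = 26
r[8] = max(2+26, 7+23, 10+19, …, 20+2, 29+0) = 32
r[9] = max(2+32, 7+26, 10+23, …, 29+2, 17+0) = 35
r[10] = max(2+35, 7+32, 10+26, …, 17+2, 30+0) = 39
Maximum revenue is $39.
Now minimize piece count subject to staying optimal: for each k, pieces[k] = 1 + min over i with p[i]+r[k−i]=r[k] of pieces[k−i].
pieces[7] = 2
pieces[8] = 2
pieces[9] = 2
pieces[10] = 2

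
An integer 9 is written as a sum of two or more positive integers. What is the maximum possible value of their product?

Fill prod[k] for k=2..9: at each k try every first piece i and multiply by the better of (k−i) uncut or prod[k−i].
Small cases: prod[2]=1, prod[3]=2, prod[4]=4.
prod[5] = max(1*4, 2*3, 3*2, 4*1) = 6
prod[6] = max(1*6, 2*4, 3*3, 4*2, 5*1) = 9
prod[7] = max(1*9, 2*6, 3*4, 4*3, 5*2, 6*1) = 12
prod[8] = max(1*12, 2*9, 3*6, …, 6*2, 7*1) = 18
prod[9] = max(1*18, 2*12, 3*9, …, 7*2, 8*1) = 27
One optimal split: 3 + 3 + 3; product 3*3*3 = 27.

27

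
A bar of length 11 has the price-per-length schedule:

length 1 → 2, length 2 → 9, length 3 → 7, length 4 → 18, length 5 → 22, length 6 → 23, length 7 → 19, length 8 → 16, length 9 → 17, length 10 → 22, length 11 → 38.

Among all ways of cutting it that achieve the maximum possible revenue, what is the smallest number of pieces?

Consider every possible first cut. r[k] is the best of p[i]+r[k−i] over all sellable i≤k.
r[1] = 2
r[2] = max(2+2, 9+0) = 9
r[3] = max(2+9, 9+2, 7+0) = 11
r[4] = max(2+11, 9+9, 7+2, 18+0) = 18
r[5] = max(2+18, 9+11, 7+9, 18+2, 22+0) = 22
r[6] = max(2+22, 9+18, 7+11, 18+9, 22+2, 23+0) = 27
r[7] = max(2+27, 9+22, 7+18, …, 23+2, 19+0) = 31
r[8] = max(2+31, 9+27, 7+22, …, 19+2, 16+0) = 36
r[9] = max(2+36, 9+31, 7+27, …, 16+2, 17+0) = 40
r[10] = max(2+40, 9+36, 7+31, …, 17+2, 22+0) = 45
r[11] = max(2+45, 9+40, 7+36, …, 22+2, 38+0) = 49
Maximum revenue is 49.
Now minimize piece count subject to staying optimal: for each k, pieces[k] = 1 + min over i with p[i]+r[k−i]=r[k] of pieces[k−i].
pieces[8] = 2
pieces[9] = 2
pieces[10] = 3
pieces[11] = 3

3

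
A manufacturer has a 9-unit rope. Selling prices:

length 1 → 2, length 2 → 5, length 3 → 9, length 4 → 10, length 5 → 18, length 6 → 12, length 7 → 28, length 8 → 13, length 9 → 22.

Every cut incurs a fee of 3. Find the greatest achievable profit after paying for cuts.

30

Build net[k] bottom-up: net[k] = max over allowed piece i of (p[i] + net[k−i]) − 3 per cut.
net[1] = 2
net[2] = max(2+2-3, 5+0) = 5
net[3] = max(2+5-3, 5+2-3, 9+0) = 9
net[4] = max(2+9-3, 5+5-3, 9+2-3, 10+0) = 10
net[5] = max(2+10-3, 5+9-3, 9+5-3, 10+2-3, 18+0) = 18
net[6] = max(2+18-3, 5+10-3, 9+9-3, 10+5-3, 18+2-3, 12+0) = 17
net[7] = max(2+17-3, 5+18-3, 9+10-3, …, 12+2-3, 28+0) = 28
net[8] = max(2+28-3, 5+17-3, 9+18-3, …, 28+2-3, 13+0) = 27
net[9] = max(2+27-3, 5+28-3, 9+17-3, …, 13+2-3, 22+0) = 30
One optimal plan: pieces 7 + 2 (1 cut) → 33 − 3 = 30.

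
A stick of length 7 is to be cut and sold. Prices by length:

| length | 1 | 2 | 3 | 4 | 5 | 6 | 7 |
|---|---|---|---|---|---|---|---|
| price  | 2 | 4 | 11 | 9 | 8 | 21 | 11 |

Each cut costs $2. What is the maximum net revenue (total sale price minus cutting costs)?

Consider every possible first cut. net[k] is the best of p[i]+net[k−i] over all sellable i≤k, charging 2 whenever i<k.
net[1] = 2
net[2] = 4
net[3] = 11
net[4] = 11  (first piece 1, then net[3]=11)
net[5] = 13  (first piece 2, then net[3]=11)
net[6] = 21
net[7] = 21  (first piece 1, then net[6]=21)
One optimal plan: pieces 6 + 1 (1 cut) → $23 − $2 = $21.

21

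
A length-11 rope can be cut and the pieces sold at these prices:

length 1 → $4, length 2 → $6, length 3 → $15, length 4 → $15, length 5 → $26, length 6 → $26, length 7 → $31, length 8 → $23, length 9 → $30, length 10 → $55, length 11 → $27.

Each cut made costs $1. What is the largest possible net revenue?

Consider every possible first cut. r[k] is the best of p[i]+r[k−i] over all sellable i≤k, charging 1 whenever i<k.
r[1] = 4
r[2] = 7  (first piece 1, then r[1]=4)
r[3] = 15
r[4] = 18  (first piece 1, then r[3]=15)
r[5] = 26
r[6] = 29  (first piece 1, then r[5]=26)
r[7] = 32  (first piece 1, then r[6]=29)
r[8] = 40  (first piece 3, then r[5]=26)
r[9] = 43  (first piece 1, then r[8]=40)
r[10] = 55
r[11] = 58  (first piece 1, then r[10]=55)
One optimal plan: pieces 10 + 1 (1 cut) → $59 − $1 = $58.

58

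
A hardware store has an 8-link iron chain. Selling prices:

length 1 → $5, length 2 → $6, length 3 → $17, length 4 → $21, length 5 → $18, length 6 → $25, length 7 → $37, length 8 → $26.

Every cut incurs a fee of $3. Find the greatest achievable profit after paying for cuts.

39

Consider every possible first cut. v[k] is the best of p[i]+v[k−i] over all sellable i≤k, charging 3 whenever i<k.
v[1] = 5
v[2] = 7  (first piece 1, then v[1]=5)
v[3] = 17
v[4] = 21
v[5] = 23  (first piece 1, then v[4]=21)
v[6] = 31  (first piece 3, then v[3]=17)
v[7] = 37
v[8] = 39  (first piece 1, then v[7]=37)
One optimal plan: pieces 7 + 1 (1 cut) → $42 − $3 = $39.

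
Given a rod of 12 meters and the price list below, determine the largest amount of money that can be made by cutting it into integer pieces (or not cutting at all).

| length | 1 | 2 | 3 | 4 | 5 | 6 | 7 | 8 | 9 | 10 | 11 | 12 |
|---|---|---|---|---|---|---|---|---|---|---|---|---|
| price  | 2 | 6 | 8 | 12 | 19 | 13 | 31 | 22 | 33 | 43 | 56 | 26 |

58

Let v[k] be the best obtainable value from length k. For each k, try every first piece i and keep the best of price[i] + v[k−i].
v[1] = 2
v[2] = max(2+2, 6+0) = 6
v[3] = max(2+6, 6+2, 8+0) = 8
v[4] = max(2+8, 6+6, 8+2, 12+0) = 12
v[5] = max(2+12, 6+8, 8+6, 12+2, 19+0) = 19
v[6] = max(2+19, 6+12, 8+8, 12+6, 19+2, 13+0) = 21
v[7] = max(2+21, 6+19, 8+12, …, 13+2, 31+0) = 31
v[8] = max(2+31, 6+21, 8+19, …, 31+2, 22+0) = 33
v[9] = max(2+33, 6+31, 8+21, …, 22+2, 33+0) = 37
v[10] = max(2+37, 6+33, 8+31, …, 33+2, 43+0) = 43
v[11] = max(2+43, 6+37, 8+33, …, 43+2, 56+0) = 56
v[12] = max(2+56, 6+43, 8+37, …, 56+2, 26+0) = 58
One optimal cutting: 11 + 1 → $56 + $2 = $58.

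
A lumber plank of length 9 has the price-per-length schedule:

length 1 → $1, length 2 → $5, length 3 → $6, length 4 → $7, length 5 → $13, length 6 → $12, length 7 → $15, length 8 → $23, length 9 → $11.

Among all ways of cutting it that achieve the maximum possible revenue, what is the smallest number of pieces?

Build r[k] bottom-up: r[k] = max over allowed piece i of (p[i] + r[k−i]).
r[1] = 1
r[2] = 5
r[3] = 6  (first piece 1, then r[2]=5)
r[4] = 10  (first piece 2, then r[2]=5)
r[5] = 13
r[6] = 15  (first piece 2, then r[4]=10)
r[7] = 18  (first piece 2, then r[5]=13)
r[8] = 23
r[9] = 24  (first piece 1, then r[8]=23)
Maximum revenue is $24.
Now minimize piece count subject to staying optimal: for each k, pieces[k] = 1 + min over i with p[i]+r[k−i]=r[k] of pieces[k−i].
pieces[6] = 3
pieces[7] = 2
pieces[8] = 1
pieces[9] = 2

2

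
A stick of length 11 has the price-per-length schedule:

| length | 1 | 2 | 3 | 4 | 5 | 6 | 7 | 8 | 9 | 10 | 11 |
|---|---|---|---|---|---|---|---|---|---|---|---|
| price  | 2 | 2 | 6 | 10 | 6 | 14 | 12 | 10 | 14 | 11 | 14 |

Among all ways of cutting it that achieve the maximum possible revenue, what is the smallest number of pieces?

3

Let r[k] be the best obtainable value from length k. For each k, try every first piece i and keep the best of price[i] + r[k−i].
r[1] = 2
r[2] = max(2+2, 2+0) = 4
r[3] = max(2+4, 2+2, 6+0) = 6
r[4] = max(2+6, 2+4, 6+2, 10+0) = 10
r[5] = max(2+10, 2+6, 6+4, 10+2, 6+0) = 12
r[6] = max(2+12, 2+10, 6+6, 10+4, 6+2, 14+0) = 14
r[7] = max(2+14, 2+12, 6+10, …, 14+2, 12+0) = 16
r[8] = max(2+16, 2+14, 6+12, …, 12+2, 10+0) = 20
r[9] = max(2+20, 2+16, 6+14, …, 10+2, 14+0) = 22
r[10] = max(2+22, 2+20, 6+16, …, 14+2, 11+0) = 24
r[11] = max(2+24, 2+22, 6+20, …, 11+2, 14+0) = 26
Maximum revenue is 26.
Now minimize piece count subject to staying optimal: for each k, pieces[k] = 1 + min over i with p[i]+r[k−i]=r[k] of pieces[k−i].
pieces[8] = 2
pieces[9] = 3
pieces[10] = 2
pieces[11] = 3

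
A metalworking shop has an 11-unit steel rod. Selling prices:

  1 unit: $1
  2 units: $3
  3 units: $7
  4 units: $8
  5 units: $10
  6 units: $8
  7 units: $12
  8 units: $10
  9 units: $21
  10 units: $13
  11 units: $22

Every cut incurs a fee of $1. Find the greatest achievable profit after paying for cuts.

23

Consider every possible first cut. v[k] is the best of p[i]+v[k−i] over all sellable i≤k, charging 1 whenever i<k.
v[1] = 1
v[2] = 3
v[3] = 7
v[4] = 8
v[5] = 10
v[6] = 13  (first piece 3, then v[3]=7)
v[7] = 14  (first piece 3, then v[4]=8)
v[8] = 16  (first piece 3, then v[5]=10)
v[9] = 21
v[10] = 21  (first piece 1, then v[9]=21)
v[11] = 23  (first piece 2, then v[9]=21)
One optimal plan: pieces 9 + 2 (1 cut) → $24 − $1 = $23.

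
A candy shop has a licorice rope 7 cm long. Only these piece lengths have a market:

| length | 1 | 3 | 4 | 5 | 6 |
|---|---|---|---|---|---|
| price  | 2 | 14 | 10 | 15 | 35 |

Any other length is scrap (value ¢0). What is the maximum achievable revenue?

Consider every possible first cut. best[k] is the best of p[i]+best[k−i] over all sellable i≤k.
best[1] = 2
best[2] = 4  (first piece 1, then best[1]=2)
best[3] = max(2+4, 14+0) = 14
best[4] = max(2+14, 14+2, 10+0) = 16
best[5] = max(2+16, 14+4, 10+2, 15+0) = 18
best[6] = max(2+18, 14+14, 10+4, 15+2, 35+0) = 35
best[7] = max(2+35, 14+16, 10+14, 15+4, 35+2) = 37
One optimal cutting: 6 + 1 → ¢37.

37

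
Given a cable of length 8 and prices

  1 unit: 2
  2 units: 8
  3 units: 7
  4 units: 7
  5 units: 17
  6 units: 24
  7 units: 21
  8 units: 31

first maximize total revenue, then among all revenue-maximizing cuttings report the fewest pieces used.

Consider every possible first cut. r[k] is the best of p[i]+r[k−i] over all sellable i≤k.
r[1] = 2
r[2] = max(2+2, 8+0) = 8
r[3] = max(2+8, 8+2, 7+0) = 10
r[4] = max(2+10, 8+8, 7+2, 7+0) = 16
r[5] = max(2+16, 8+10, 7+8, 7+2, 17+0) = 18
r[6] = max(2+18, 8+16, 7+10, 7+8, 17+2, 24+0) = 24
r[7] = max(2+24, 8+18, 7+16, …, 24+2, 21+0) = 26
r[8] = max(2+26, 8+24, 7+18, …, 21+2, 31+0) = 32
Maximum revenue is 32.
Now minimize piece count subject to staying optimal: for each k, pieces[k] = 1 + min over i with p[i]+r[k−i]=r[k] of pieces[k−i].
pieces[5] = 3
pieces[6] = 1
pieces[7] = 2
pieces[8] = 2

2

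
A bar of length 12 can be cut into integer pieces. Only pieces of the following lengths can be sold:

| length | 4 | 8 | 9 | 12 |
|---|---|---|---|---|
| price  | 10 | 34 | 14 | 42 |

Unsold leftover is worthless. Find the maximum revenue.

Consider every possible first cut. r[k] is the best of p[i]+r[k−i] over all sellable i≤k.
r[1] = 0
r[2] = 0
r[3] = 0
r[4] = 10
r[5] = 10
r[6] = 10
r[7] = 10
r[8] = max(10+10, 34+0) = 34
r[9] = max(10+10, 34+0, 14+0) = 34
r[10] = max(10+10, 34+0, 14+0) = 34
r[11] = max(10+10, 34+0, 14+0) = 34
r[12] = max(10+34, 34+10, 14+0, 42+0) = 44
One optimal cutting: 8 + 4 → 44.

44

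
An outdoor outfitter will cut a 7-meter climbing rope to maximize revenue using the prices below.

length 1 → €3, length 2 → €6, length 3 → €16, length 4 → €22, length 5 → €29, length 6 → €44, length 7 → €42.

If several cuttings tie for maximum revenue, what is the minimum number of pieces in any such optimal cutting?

2

Build r[k] bottom-up: r[k] = max over allowed piece i of (p[i] + r[k−i]).
r[1] = 3
r[2] = 6  (first piece 1, then r[1]=3)
r[3] = 16
r[4] = 22
r[5] = 29
r[6] = 44
r[7] = 47  (first piece 1, then r[6]=44)
Maximum revenue is €47.
Now minimize piece count subject to staying optimal: for each k, pieces[k] = 1 + min over i with p[i]+r[k−i]=r[k] of pieces[k−i].
pieces[4] = 1
pieces[5] = 1
pieces[6] = 1
pieces[7] = 2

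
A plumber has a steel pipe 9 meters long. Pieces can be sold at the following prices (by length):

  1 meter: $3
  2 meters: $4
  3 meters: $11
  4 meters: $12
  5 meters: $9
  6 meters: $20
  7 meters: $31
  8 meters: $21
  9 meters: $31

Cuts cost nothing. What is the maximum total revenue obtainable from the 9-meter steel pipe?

37

Build v[k] bottom-up: v[k] = max over allowed piece i of (p[i] + v[k−i]).
v[1] = 3
v[2] = max(3+3, 4+0) = 6
v[3] = max(3+6, 4+3, 11+0) = 11
v[4] = max(3+11, 4+6, 11+3, 12+0) = 14
v[5] = max(3+14, 4+11, 11+6, 12+3, 9+0) = 17
v[6] = max(3+17, 4+14, 11+11, 12+6, 9+3, 20+0) = 22
v[7] = max(3+22, 4+17, 11+14, …, 20+3, 31+0) = 31
v[8] = max(3+31, 4+22, 11+17, …, 31+3, 21+0) = 34
v[9] = max(3+34, 4+31, 11+22, …, 21+3, 31+0) = 37
One optimal cutting: 7 + 1 + 1 → $31 + $3 + $3 = $37.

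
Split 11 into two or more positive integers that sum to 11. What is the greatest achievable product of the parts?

Define f[k] = max over 1≤i<k of i · max(k−i, f[k−i]); the inner max lets the remainder stay uncut if that's better.
f[2] = 1*max(1,0) = 1*1 = 1
f[3] = 1*max(2,1) = 1*2 = 2
f[4] = 2*max(2,1) = 2*2 = 4
f[5] = 2*max(3,2) = 2*3 = 6
f[6] = 3*max(3,2) = 3*3 = 9
f[7] = 2*max(5,6) = 2*6 = 12
f[8] = 2*max(6,9) = 2*9 = 18
f[9] = 3*max(6,9) = 3*9 = 27
f[10] = 2*max(8,18) = 2*18 = 36
f[11] = 2*max(9,27) = 2*27 = 54
One optimal split: 3 + 3 + 3 + 2; product 3*3*3*2 = 54.

54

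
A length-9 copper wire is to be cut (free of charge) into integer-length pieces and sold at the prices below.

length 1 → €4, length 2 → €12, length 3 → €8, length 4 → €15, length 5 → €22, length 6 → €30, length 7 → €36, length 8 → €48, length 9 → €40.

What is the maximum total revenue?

52

Let best[k] be the best obtainable value from length k. For each k, try every first piece i and keep the best of price[i] + best[k−i].
best[1] = 4
best[2] = 12
best[3] = 16  (first piece 1, then best[2]=12)
best[4] = 24  (first piece 2, then best[2]=12)
best[5] = 28  (first piece 1, then best[4]=24)
best[6] = 36  (first piece 2, then best[4]=24)
best[7] = 40  (first piece 1, then best[6]=36)
best[8] = 48  (first piece 2, then best[6]=36)
best[9] = 52  (first piece 1, then best[8]=48)
One optimal cutting: 2 + 2 + 2 + 2 + 1 → €12 + €12 + €12 + €12 + €4 = €52.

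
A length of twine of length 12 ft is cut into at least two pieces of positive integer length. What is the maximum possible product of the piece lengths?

Let P[k] be the best product for length k (with at least one cut). For each first piece i, the rest contributes max(k−i, P[k−i]).
P[2] = 1×max(1,0) = 1×1 = 1
P[3] = 1×max(2,1) = 1×2 = 2
P[4] = 2×max(2,1) = 2×2 = 4
P[5] = 2×max(3,2) = 2×3 = 6
P[6] = 3×max(3,2) = 3×3 = 9
P[7] = 2×max(5,6) = 2×6 = 12
P[8] = 2×max(6,9) = 2×9 = 18
P[9] = 3×max(6,9) = 3×9 = 27
P[10] = 2×max(8,18) = 2×18 = 36
P[11] = 2×max(9,27) = 2×27 = 54
P[12] = 3×max(9,27) = 3×27 = 81
One optimal split: 3 + 3 + 3 + 3; product 3×3×3×3 = 81.

81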